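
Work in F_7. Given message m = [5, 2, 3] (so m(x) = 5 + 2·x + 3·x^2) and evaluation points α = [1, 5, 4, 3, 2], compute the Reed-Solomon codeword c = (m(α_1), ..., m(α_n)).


c = [3, 6, 5, 3, 0]

Message polynomial: m(x) = 5 + 2·x + 3·x^2 (mod 7).
For each evaluation point α_i, compute m(α_i) mod 7:
  α_1 = 1: Horner steps 3 → 5 → 3, so m(1) = 3.
  α_2 = 5: Horner steps 3 → 3 → 6, so m(5) = 6.
  α_3 = 4: Horner steps 3 → 0 → 5, so m(4) = 5.
  α_4 = 3: Horner steps 3 → 4 → 3, so m(3) = 3.
  α_5 = 2: Horner steps 3 → 1 → 0, so m(2) = 0.
Codeword c = [3, 6, 5, 3, 0] ∈ F_7^5.


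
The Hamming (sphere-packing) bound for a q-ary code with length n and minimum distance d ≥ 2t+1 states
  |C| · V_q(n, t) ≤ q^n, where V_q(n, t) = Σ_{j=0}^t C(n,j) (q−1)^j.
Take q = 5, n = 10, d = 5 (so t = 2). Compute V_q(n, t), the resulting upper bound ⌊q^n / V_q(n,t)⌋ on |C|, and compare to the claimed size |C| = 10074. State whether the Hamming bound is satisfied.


V_q(n, t) = 761, q^n = 9765625, Hamming bound = 12832, |C| = 10074 ≤ bound (satisfied).

Step 1: Compute V_q(n, t) = Σ_{j=0}^2 C(n, j) (q−1)^j.
  j = 0: C(10,0)·(4)^0 = 1·1 = 1.
  j = 1: C(10,1)·(4)^1 = 10·4 = 40.
  j = 2: C(10,2)·(4)^2 = 45·16 = 720.
  V_q(n, t) = 1 + 40 + 720 = 761.
Step 2: q^n = 5^10 = 9765625.
Step 3: Hamming bound ⌊q^n / V_q(n,t)⌋ = ⌊9765625/761⌋ = 12832.
Step 4: Compare |C| = 10074 to 12832: satisfied.
The claimed |C| lies below the Hamming bound.


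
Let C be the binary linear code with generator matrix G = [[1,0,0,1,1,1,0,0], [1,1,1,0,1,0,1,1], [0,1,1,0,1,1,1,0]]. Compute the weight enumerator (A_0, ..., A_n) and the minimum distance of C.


Weight distribution: A_0 = 1, A_3 = 2, A_4 = 1, A_5 = 2, A_6 = 2. Minimum distance d = 3.

Enumerate all 2^3 = 8 messages m ∈ F_2^3.
For each, compute codeword c = mG in F_2^8, then tally its weight.
  m = 000 → c = 00000000, weight = 0.
  m = 100 → c = 10011100, weight = 4.
  m = 010 → c = 11101011, weight = 6.
  m = 110 → c = 01110111, weight = 6.
  m = 001 → c = 01101110, weight = 5.
  m = 101 → c = 11110010, weight = 5.
  m = 011 → c = 10000101, weight = 3.
  m = 111 → c = 00011001, weight = 3.
Tally weights:
  weight 0: 1 codewords.
  weight 3: 2 codewords.
  weight 4: 1 codewords.
  weight 5: 2 codewords.
  weight 6: 2 codewords.
Minimum distance d = smallest w > 0 with A_w > 0 = 3.
Sanity: Σ A_w = 8 = 2^3 = 8 ✓.


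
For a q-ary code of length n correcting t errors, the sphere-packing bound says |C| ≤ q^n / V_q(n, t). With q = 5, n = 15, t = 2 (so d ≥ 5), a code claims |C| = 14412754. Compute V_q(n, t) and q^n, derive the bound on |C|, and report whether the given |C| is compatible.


V_q(n, t) = 1741, q^n = 30517578125, Hamming bound = 17528764, |C| = 14412754 ≤ bound (satisfied).

Step 1: Compute V_q(n, t) = Σ_{j=0}^2 C(n, j) (q−1)^j.
  j = 0: C(15,0)·(4)^0 = 1·1 = 1.
  j = 1: C(15,1)·(4)^1 = 15·4 = 60.
  j = 2: C(15,2)·(4)^2 = 105·16 = 1680.
  V_q(n, t) = 1 + 60 + 1680 = 1741.
Step 2: q^n = 5^15 = 30517578125.
Step 3: Hamming bound ⌊q^n / V_q(n,t)⌋ = ⌊30517578125/1741⌋ = 17528764.
Step 4: Compare |C| = 14412754 to 17528764: satisfied.
The claimed |C| lies below the Hamming bound.


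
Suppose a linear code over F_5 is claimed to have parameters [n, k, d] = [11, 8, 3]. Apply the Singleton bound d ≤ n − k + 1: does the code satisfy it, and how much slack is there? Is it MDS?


Singleton RHS = n − k + 1 = 4, slack = 1, bound satisfied, not MDS.

Singleton bound: d ≤ n − k + 1.
Here n = 11, k = 8, so n − k + 1 = 4.
Given d = 3, check d ≤ 4: YES.
Slack = (n − k + 1) − d = 1.
The code is NOT MDS (slack = 1 > 0).
Description: the claimed parameters are [11, 8, 3]_5; such a code would be non-MDS.


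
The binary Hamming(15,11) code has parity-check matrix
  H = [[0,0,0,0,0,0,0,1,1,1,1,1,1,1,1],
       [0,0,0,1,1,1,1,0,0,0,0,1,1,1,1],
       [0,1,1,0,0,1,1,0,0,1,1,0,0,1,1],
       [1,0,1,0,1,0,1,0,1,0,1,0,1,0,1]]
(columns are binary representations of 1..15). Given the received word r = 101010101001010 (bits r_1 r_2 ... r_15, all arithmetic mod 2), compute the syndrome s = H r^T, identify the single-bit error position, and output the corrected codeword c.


s = (1, 0, 1, 1)^T, error position = 11, corrected codeword c = 101010101011010

Compute s = H r^T mod 2 one row at a time:
  s_1 = 0 + 1 + 0 + 0 + 1 + 0 + 1 + 0 = 3 ≡ 1 (mod 2).
  s_2 = 0 + 1 + 0 + 1 + 1 + 0 + 1 + 0 = 4 ≡ 0 (mod 2).
  s_3 = 0 + 1 + 0 + 1 + 0 + 0 + 1 + 0 = 3 ≡ 1 (mod 2).
  s_4 = 1 + 1 + 1 + 1 + 1 + 0 + 0 + 0 = 5 ≡ 1 (mod 2).
s = (1, 0, 1, 1)^T — this equals column 11 of H (binary 1011), so error is at position 11.
Correct: flip bit 11 of r = 101010101001010 to get c = 101010101011010.


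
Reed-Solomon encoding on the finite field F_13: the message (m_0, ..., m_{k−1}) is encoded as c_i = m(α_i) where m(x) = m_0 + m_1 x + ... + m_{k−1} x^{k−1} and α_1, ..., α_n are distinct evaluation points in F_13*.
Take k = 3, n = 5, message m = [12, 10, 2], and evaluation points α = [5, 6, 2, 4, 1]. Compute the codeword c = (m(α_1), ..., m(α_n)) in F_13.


c = [8, 1, 1, 6, 11]

Message polynomial: m(x) = 12 + 10·x + 2·x^2 (mod 13).
For each evaluation point α_i, compute m(α_i) mod 13:
  α_1 = 5: Horner steps 2 → 7 → 8, so m(5) = 8.
  α_2 = 6: Horner steps 2 → 9 → 1, so m(6) = 1.
  α_3 = 2: Horner steps 2 → 1 → 1, so m(2) = 1.
  α_4 = 4: Horner steps 2 → 5 → 6, so m(4) = 6.
  α_5 = 1: Horner steps 2 → 12 → 11, so m(1) = 11.
Codeword c = [8, 1, 1, 6, 11] ∈ F_13^5.


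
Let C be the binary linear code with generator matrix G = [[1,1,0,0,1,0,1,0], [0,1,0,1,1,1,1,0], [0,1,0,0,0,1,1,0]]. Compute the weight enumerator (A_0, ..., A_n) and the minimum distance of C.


Weight distribution: A_0 = 1, A_2 = 1, A_3 = 3, A_4 = 2, A_5 = 1. Minimum distance d = 2.

Enumerate all 2^3 = 8 messages m ∈ F_2^3.
For each, compute codeword c = mG in F_2^8, then tally its weight.
  m = 000 → c = 00000000, weight = 0.
  m = 100 → c = 11001010, weight = 4.
  m = 010 → c = 01011110, weight = 5.
  m = 110 → c = 10010100, weight = 3.
  m = 001 → c = 01000110, weight = 3.
  m = 101 → c = 10001100, weight = 3.
  m = 011 → c = 00011000, weight = 2.
  m = 111 → c = 11010010, weight = 4.
Tally weights:
  weight 0: 1 codewords.
  weight 2: 1 codewords.
  weight 3: 3 codewords.
  weight 4: 2 codewords.
  weight 5: 1 codewords.
Minimum distance d = smallest w > 0 with A_w > 0 = 2.
Sanity: Σ A_w = 8 = 2^3 = 8 ✓.


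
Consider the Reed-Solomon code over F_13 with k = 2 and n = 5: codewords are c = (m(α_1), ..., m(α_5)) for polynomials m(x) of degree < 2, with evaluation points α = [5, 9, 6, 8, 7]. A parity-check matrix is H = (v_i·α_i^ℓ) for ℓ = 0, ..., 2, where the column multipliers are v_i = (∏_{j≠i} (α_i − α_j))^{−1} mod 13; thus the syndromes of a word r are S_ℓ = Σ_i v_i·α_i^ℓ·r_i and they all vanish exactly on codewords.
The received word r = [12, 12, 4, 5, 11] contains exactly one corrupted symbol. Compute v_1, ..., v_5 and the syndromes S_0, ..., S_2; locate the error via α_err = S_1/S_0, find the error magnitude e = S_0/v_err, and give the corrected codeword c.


S = (12, 8, 1), error at position 1, error magnitude e = 2, c = [10, 12, 4, 5, 11].

Step 1: column multipliers v_i = (∏_{j≠i}(α_i − α_j))^{−1} mod 13.
  i = 1 (α = 5): (5−9)(5−6)(5−8)(5−7) = (−4)·(−1)·(−3)·(−2) = 24 ≡ 11, so v_1 = 11^{−1} = 6 (mod 13).
  i = 2 (α = 9): (9−5)(9−6)(9−8)(9−7) = 4·3·1·2 = 24 ≡ 11, so v_2 = 11^{−1} = 6 (mod 13).
  i = 3 (α = 6): (6−5)(6−9)(6−8)(6−7) = 1·(−3)·(−2)·(−1) = −6 ≡ 7, so v_3 = 7^{−1} = 2 (mod 13).
  i = 4 (α = 8): (8−5)(8−9)(8−6)(8−7) = 3·(−1)·2·1 = −6 ≡ 7, so v_4 = 7^{−1} = 2 (mod 13).
  i = 5 (α = 7): (7−5)(7−9)(7−6)(7−8) = 2·(−2)·1·(−1) = 4 ≡ 4, so v_5 = 4^{−1} = 10 (mod 13).
  v = [6, 6, 2, 2, 10].
Step 2: syndromes of r = [12, 12, 4, 5, 11] (all sums mod 13).
  S_0 = Σ v_i r_i = 6·12 + 6·12 + 2·4 + 2·5 + 10·11 = 272 ≡ 12.
  S_1 = Σ v_i α_i r_i = 6·5·12 + 6·9·12 + 2·6·4 + 2·8·5 + 10·7·11 = 1906 ≡ 8.
  α_i^2 mod 13 = [12, 3, 10, 12, 10].
  S_2 = Σ v_i α_i^2 r_i = 6·12·12 + 6·3·12 + 2·10·4 + 2·12·5 + 10·10·11 = 2380 ≡ 1.
  S = (12, 8, 1) ≠ 0, so r is not a codeword (an error is present).
Step 3: locate the error. For a single error e at position i, S_ℓ = v_i·e·α_i^ℓ, so α_err = S_1/S_0.
  S_0^{−1} = 12^{−1} = 12 (mod 13), so α_err = 8·12 = 96 ≡ 5 = α_1. Error position i = 1.
  Consistency check: S_2/S_1 = 1·5 = 5 ≡ 5 = α_err ✓ (single-error assumption holds).
Step 4: error magnitude e = S_0/v_1 = S_0·∏_{j≠1}(α_1 − α_j) = 12·11 = 132 ≡ 2 (mod 13).
Step 5: correct position 1: c_1 = r_1 − e = 12 − 2 ≡ 10 (mod 13). Hence c = [10, 12, 4, 5, 11].
  Check: interpolating c through the α_i gives m(x) = 1 + 7·x (degree < 2) with m(α_i) = c_i for every i, so c is indeed a codeword.


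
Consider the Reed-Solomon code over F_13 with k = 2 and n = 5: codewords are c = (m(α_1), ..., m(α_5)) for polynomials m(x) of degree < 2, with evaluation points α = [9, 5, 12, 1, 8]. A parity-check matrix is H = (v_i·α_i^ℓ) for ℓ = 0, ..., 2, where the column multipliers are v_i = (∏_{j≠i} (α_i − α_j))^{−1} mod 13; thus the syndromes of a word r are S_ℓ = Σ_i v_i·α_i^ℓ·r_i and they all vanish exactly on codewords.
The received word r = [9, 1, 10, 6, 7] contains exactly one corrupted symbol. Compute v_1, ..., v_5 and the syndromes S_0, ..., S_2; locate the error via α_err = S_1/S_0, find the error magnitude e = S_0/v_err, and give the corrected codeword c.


S = (8, 5, 8), error at position 3, error magnitude e = 8, c = [9, 1, 2, 6, 7].

Step 1: column multipliers v_i = (∏_{j≠i}(α_i − α_j))^{−1} mod 13.
  i = 1 (α = 9): (9−5)(9−12)(9−1)(9−8) = 4·(−3)·8·1 = −96 ≡ 8, so v_1 = 8^{−1} = 5 (mod 13).
  i = 2 (α = 5): (5−9)(5−12)(5−1)(5−8) = (−4)·(−7)·4·(−3) = −336 ≡ 2, so v_2 = 2^{−1} = 7 (mod 13).
  i = 3 (α = 12): (12−9)(12−5)(12−1)(12−8) = 3·7·11·4 = 924 ≡ 1, so v_3 = 1^{−1} = 1 (mod 13).
  i = 4 (α = 1): (1−9)(1−5)(1−12)(1−8) = (−8)·(−4)·(−11)·(−7) = 2464 ≡ 7, so v_4 = 7^{−1} = 2 (mod 13).
  i = 5 (α = 8): (8−9)(8−5)(8−12)(8−1) = (−1)·3·(−4)·7 = 84 ≡ 6, so v_5 = 6^{−1} = 11 (mod 13).
  v = [5, 7, 1, 2, 11].
Step 2: syndromes of r = [9, 1, 10, 6, 7] (all sums mod 13).
  S_0 = Σ v_i r_i = 5·9 + 7·1 + 1·10 + 2·6 + 11·7 = 151 ≡ 8.
  S_1 = Σ v_i α_i r_i = 5·9·9 + 7·5·1 + 1·12·10 + 2·1·6 + 11·8·7 = 1188 ≡ 5.
  α_i^2 mod 13 = [3, 12, 1, 1, 12].
  S_2 = Σ v_i α_i^2 r_i = 5·3·9 + 7·12·1 + 1·1·10 + 2·1·6 + 11·12·7 = 1165 ≡ 8.
  S = (8, 5, 8) ≠ 0, so r is not a codeword (an error is present).
Step 3: locate the error. For a single error e at position i, S_ℓ = v_i·e·α_i^ℓ, so α_err = S_1/S_0.
  S_0^{−1} = 8^{−1} = 5 (mod 13), so α_err = 5·5 = 25 ≡ 12 = α_3. Error position i = 3.
  Consistency check: S_2/S_1 = 8·8 = 64 ≡ 12 = α_err ✓ (single-error assumption holds).
Step 4: error magnitude e = S_0/v_3 = S_0·∏_{j≠3}(α_3 − α_j) = 8·1 = 8 ≡ 8 (mod 13).
Step 5: correct position 3: c_3 = r_3 − e = 10 − 8 ≡ 2 (mod 13). Hence c = [9, 1, 2, 6, 7].
  Check: interpolating c through the α_i gives m(x) = 4 + 2·x (degree < 2) with m(α_i) = c_i for every i, so c is indeed a codeword.


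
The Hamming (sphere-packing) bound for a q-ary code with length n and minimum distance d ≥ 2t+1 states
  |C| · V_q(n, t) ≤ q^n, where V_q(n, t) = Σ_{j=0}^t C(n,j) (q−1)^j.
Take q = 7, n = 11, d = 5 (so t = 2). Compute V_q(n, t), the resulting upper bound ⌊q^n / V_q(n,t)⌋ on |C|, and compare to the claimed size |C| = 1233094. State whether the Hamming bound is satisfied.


V_q(n, t) = 2047, q^n = 1977326743, Hamming bound = 965963, |C| = 1233094 > bound (violated).

Step 1: Compute V_q(n, t) = Σ_{j=0}^2 C(n, j) (q−1)^j.
  j = 0: C(11,0)·(6)^0 = 1·1 = 1.
  j = 1: C(11,1)·(6)^1 = 11·6 = 66.
  j = 2: C(11,2)·(6)^2 = 55·36 = 1980.
  V_q(n, t) = 1 + 66 + 1980 = 2047.
Step 2: q^n = 7^11 = 1977326743.
Step 3: Hamming bound ⌊q^n / V_q(n,t)⌋ = ⌊1977326743/2047⌋ = 965963.
Step 4: Compare |C| = 1233094 to 965963: violated.
The claimed |C| lies above the Hamming bound, so no 7-ary code of length 11 with d ≥ 5 can have 1233094 codewords.


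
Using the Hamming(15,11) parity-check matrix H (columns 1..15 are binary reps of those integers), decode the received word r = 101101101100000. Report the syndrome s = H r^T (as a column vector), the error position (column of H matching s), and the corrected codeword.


s = (0, 1, 0, 0)^T, error position = 4, corrected codeword c = 101001101100000

Compute s = H r^T mod 2 one row at a time:
  s_1 = 0 + 1 + 1 + 0 + 0 + 0 + 0 + 0 = 2 ≡ 0 (mod 2).
  s_2 = 1 + 0 + 1 + 1 + 0 + 0 + 0 + 0 = 3 ≡ 1 (mod 2).
  s_3 = 0 + 1 + 1 + 1 + 1 + 0 + 0 + 0 = 4 ≡ 0 (mod 2).
  s_4 = 1 + 1 + 0 + 1 + 1 + 0 + 0 + 0 = 4 ≡ 0 (mod 2).
s = (0, 1, 0, 0)^T — this equals column 4 of H (binary 0100), so error is at position 4.
Correct: flip bit 4 of r = 101101101100000 to get c = 101001101100000.


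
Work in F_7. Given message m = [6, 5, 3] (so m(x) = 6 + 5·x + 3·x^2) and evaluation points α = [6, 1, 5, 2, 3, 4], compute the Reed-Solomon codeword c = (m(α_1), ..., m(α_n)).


c = [4, 0, 1, 0, 6, 4]

Message polynomial: m(x) = 6 + 5·x + 3·x^2 (mod 7).
For each evaluation point α_i, compute m(α_i) mod 7:
  α_1 = 6: Horner steps 3 → 2 → 4, so m(6) = 4.
  α_2 = 1: Horner steps 3 → 1 → 0, so m(1) = 0.
  α_3 = 5: Horner steps 3 → 6 → 1, so m(5) = 1.
  α_4 = 2: Horner steps 3 → 4 → 0, so m(2) = 0.
  α_5 = 3: Horner steps 3 → 0 → 6, so m(3) = 6.
  α_6 = 4: Horner steps 3 → 3 → 4, so m(4) = 4.
Codeword c = [4, 0, 1, 0, 6, 4] ∈ F_7^6.


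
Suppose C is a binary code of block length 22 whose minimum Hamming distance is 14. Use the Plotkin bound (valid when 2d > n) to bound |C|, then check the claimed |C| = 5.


Plotkin bound M ≤ 4; given |C| = 5 > bound (violated).

Check applicability: 2d = 28, n = 22.
2d − n = 6 > 0, so Plotkin applies.
Compute d/(2d−n) = 14/6 ≈ 2.3333.
⌊d/(2d−n)⌋ = 2.
Plotkin bound: M ≤ 2·2 = 4.
Given |C| = 5, check: VIOLATED.
This |C| is above the Plotkin bound, so no binary code with n = 22, d = 14 and 5 codewords exists.


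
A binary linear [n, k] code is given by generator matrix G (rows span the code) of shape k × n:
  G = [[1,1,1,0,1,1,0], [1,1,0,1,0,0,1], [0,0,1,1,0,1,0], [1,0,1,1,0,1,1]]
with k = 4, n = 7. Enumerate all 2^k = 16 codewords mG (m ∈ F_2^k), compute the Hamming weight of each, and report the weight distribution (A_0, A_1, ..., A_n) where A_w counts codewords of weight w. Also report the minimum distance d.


Weight distribution: A_0 = 1, A_2 = 4, A_3 = 2, A_4 = 3, A_5 = 6. Minimum distance d = 2.

Enumerate all 2^4 = 16 messages m ∈ F_2^4.
For each, compute codeword c = mG in F_2^7, then tally its weight.
  m = 0000 → c = 0000000, weight = 0.
  m = 1000 → c = 1110110, weight = 5.
  m = 0100 → c = 1101001, weight = 4.
  m = 1100 → c = 0011111, weight = 5.
  m = 0010 → c = 0011010, weight = 3.
  m = 1010 → c = 1101100, weight = 4.
  m = 0110 → c = 1110011, weight = 5.
  m = 1110 → c = 0000101, weight = 2.
  m = 0001 → c = 1011011, weight = 5.
  m = 1001 → c = 0101101, weight = 4.
  m = 0101 → c = 0110010, weight = 3.
  m = 1101 → c = 1000100, weight = 2.
  m = 0011 → c = 1000001, weight = 2.
  m = 1011 → c = 0110111, weight = 5.
  m = 0111 → c = 0101000, weight = 2.
  m = 1111 → c = 1011110, weight = 5.
Tally weights:
  weight 0: 1 codewords.
  weight 2: 4 codewords.
  weight 3: 2 codewords.
  weight 4: 3 codewords.
  weight 5: 6 codewords.
Minimum distance d = smallest w > 0 with A_w > 0 = 2.
Sanity: Σ A_w = 16 = 2^4 = 16 ✓.


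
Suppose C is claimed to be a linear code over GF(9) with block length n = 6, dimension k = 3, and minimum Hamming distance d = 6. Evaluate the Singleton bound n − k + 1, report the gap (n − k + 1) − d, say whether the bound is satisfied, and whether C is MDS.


Singleton RHS = n − k + 1 = 4, slack = -2, bound violated (no such code; not MDS).

Singleton bound: d ≤ n − k + 1.
Here n = 6, k = 3, so n − k + 1 = 4.
Given d = 6, check d ≤ 4: NO.
Slack = (n − k + 1) − d = -2.
The slack is negative: d = 6 exceeds n − k + 1 = 4 by 2, so the Singleton bound is violated and no linear [6, 3, 6]_9 code can exist. In particular it is not MDS (MDS requires d = n − k + 1 exactly).
Description: the claimed parameters are [6, 3, 6]_9; such a code would be impossible (violates the Singleton bound).


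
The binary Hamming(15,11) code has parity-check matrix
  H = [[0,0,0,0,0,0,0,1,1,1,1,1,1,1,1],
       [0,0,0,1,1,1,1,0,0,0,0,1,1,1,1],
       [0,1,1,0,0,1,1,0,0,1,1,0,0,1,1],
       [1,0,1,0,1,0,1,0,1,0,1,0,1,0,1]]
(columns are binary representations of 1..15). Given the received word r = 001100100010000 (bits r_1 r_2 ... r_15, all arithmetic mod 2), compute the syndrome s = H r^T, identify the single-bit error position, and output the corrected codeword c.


s = (1, 0, 1, 1)^T, error position = 11, corrected codeword c = 001100100000000

Compute s = H r^T mod 2 one row at a time:
  s_1 = 0 + 0 + 0 + 1 + 0 + 0 + 0 + 0 = 1 ≡ 1 (mod 2).
  s_2 = 1 + 0 + 0 + 1 + 0 + 0 + 0 + 0 = 2 ≡ 0 (mod 2).
  s_3 = 0 + 1 + 0 + 1 + 0 + 1 + 0 + 0 = 3 ≡ 1 (mod 2).
  s_4 = 0 + 1 + 0 + 1 + 0 + 1 + 0 + 0 = 3 ≡ 1 (mod 2).
s = (1, 0, 1, 1)^T — this equals column 11 of H (binary 1011), so error is at position 11.
Correct: flip bit 11 of r = 001100100010000 to get c = 001100100000000.


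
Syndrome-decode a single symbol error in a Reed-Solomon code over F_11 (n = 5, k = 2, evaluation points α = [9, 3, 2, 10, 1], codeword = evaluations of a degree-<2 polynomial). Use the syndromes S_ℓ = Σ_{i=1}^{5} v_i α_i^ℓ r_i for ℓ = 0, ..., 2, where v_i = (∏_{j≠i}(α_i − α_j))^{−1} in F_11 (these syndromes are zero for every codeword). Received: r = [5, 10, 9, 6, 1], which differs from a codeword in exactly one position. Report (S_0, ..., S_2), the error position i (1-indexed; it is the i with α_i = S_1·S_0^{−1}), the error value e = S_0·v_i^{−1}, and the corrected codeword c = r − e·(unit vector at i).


S = (4, 4, 4), error at position 5, error magnitude e = 4, c = [5, 10, 9, 6, 8].

Step 1: column multipliers v_i = (∏_{j≠i}(α_i − α_j))^{−1} mod 11.
  i = 1 (α = 9): (9−3)(9−2)(9−10)(9−1) = 6·7·(−1)·8 = −336 ≡ 5, so v_1 = 5^{−1} = 9 (mod 11).
  i = 2 (α = 3): (3−9)(3−2)(3−10)(3−1) = (−6)·1·(−7)·2 = 84 ≡ 7, so v_2 = 7^{−1} = 8 (mod 11).
  i = 3 (α = 2): (2−9)(2−3)(2−10)(2−1) = (−7)·(−1)·(−8)·1 = −56 ≡ 10, so v_3 = 10^{−1} = 10 (mod 11).
  i = 4 (α = 10): (10−9)(10−3)(10−2)(10−1) = 1·7·8·9 = 504 ≡ 9, so v_4 = 9^{−1} = 5 (mod 11).
  i = 5 (α = 1): (1−9)(1−3)(1−2)(1−10) = (−8)·(−2)·(−1)·(−9) = 144 ≡ 1, so v_5 = 1^{−1} = 1 (mod 11).
  v = [9, 8, 10, 5, 1].
Step 2: syndromes of r = [5, 10, 9, 6, 1] (all sums mod 11).
  S_0 = Σ v_i r_i = 9·5 + 8·10 + 10·9 + 5·6 + 1·1 = 246 ≡ 4.
  S_1 = Σ v_i α_i r_i = 9·9·5 + 8·3·10 + 10·2·9 + 5·10·6 + 1·1·1 = 1126 ≡ 4.
  α_i^2 mod 11 = [4, 9, 4, 1, 1].
  S_2 = Σ v_i α_i^2 r_i = 9·4·5 + 8·9·10 + 10·4·9 + 5·1·6 + 1·1·1 = 1291 ≡ 4.
  S = (4, 4, 4) ≠ 0, so r is not a codeword (an error is present).
Step 3: locate the error. For a single error e at position i, S_ℓ = v_i·e·α_i^ℓ, so α_err = S_1/S_0.
  S_0^{−1} = 4^{−1} = 3 (mod 11), so α_err = 4·3 = 12 ≡ 1 = α_5. Error position i = 5.
  Consistency check: S_2/S_1 = 4·3 = 12 ≡ 1 = α_err ✓ (single-error assumption holds).
Step 4: error magnitude e = S_0/v_5 = S_0·∏_{j≠5}(α_5 − α_j) = 4·1 = 4 ≡ 4 (mod 11).
Step 5: correct position 5: c_5 = r_5 − e = 1 − 4 ≡ 8 (mod 11). Hence c = [5, 10, 9, 6, 8].
  Check: interpolating c through the α_i gives m(x) = 7 + 1·x (degree < 2) with m(α_i) = c_i for every i, so c is indeed a codeword.


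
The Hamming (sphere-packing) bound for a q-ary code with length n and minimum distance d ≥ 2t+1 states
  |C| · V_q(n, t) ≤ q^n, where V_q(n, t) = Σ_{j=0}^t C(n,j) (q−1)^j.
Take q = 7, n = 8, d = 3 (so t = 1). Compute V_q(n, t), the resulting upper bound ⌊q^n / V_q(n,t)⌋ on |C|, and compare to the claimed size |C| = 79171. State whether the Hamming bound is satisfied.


V_q(n, t) = 49, q^n = 5764801, Hamming bound = 117649, |C| = 79171 ≤ bound (satisfied).

Step 1: Compute V_q(n, t) = Σ_{j=0}^1 C(n, j) (q−1)^j.
  j = 0: C(8,0)·(6)^0 = 1·1 = 1.
  j = 1: C(8,1)·(6)^1 = 8·6 = 48.
  V_q(n, t) = 1 + 48 = 49.
Step 2: q^n = 7^8 = 5764801.
Step 3: Hamming bound ⌊q^n / V_q(n,t)⌋ = ⌊5764801/49⌋ = 117649.
Step 4: Compare |C| = 79171 to 117649: satisfied.
The claimed |C| lies below the Hamming bound.


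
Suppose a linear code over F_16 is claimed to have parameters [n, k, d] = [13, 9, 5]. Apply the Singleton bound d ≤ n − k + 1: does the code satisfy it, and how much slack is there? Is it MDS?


Singleton RHS = n − k + 1 = 5, slack = 0, bound satisfied, MDS.

Singleton bound: d ≤ n − k + 1.
Here n = 13, k = 9, so n − k + 1 = 5.
Given d = 5, check d ≤ 5: YES.
Slack = (n − k + 1) − d = 0.
The code is MDS (slack = 0).
Description: the claimed parameters are [13, 9, 5]_16; such a code would be MDS (meets Singleton bound).


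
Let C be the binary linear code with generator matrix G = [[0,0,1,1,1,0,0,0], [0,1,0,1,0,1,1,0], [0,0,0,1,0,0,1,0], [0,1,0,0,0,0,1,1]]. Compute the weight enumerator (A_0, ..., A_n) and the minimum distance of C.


Weight distribution: A_0 = 1, A_2 = 2, A_3 = 6, A_4 = 3, A_5 = 2, A_6 = 2. Minimum distance d = 2.

Enumerate all 2^4 = 16 messages m ∈ F_2^4.
For each, compute codeword c = mG in F_2^8, then tally its weight.
  m = 0000 → c = 00000000, weight = 0.
  m = 1000 → c = 00111000, weight = 3.
  m = 0100 → c = 01010110, weight = 4.
  m = 1100 → c = 01101110, weight = 5.
  m = 0010 → c = 00010010, weight = 2.
  m = 1010 → c = 00101010, weight = 3.
  m = 0110 → c = 01000100, weight = 2.
  m = 1110 → c = 01111100, weight = 5.
  m = 0001 → c = 01000011, weight = 3.
  m = 1001 → c = 01111011, weight = 6.
  m = 0101 → c = 00010101, weight = 3.
  m = 1101 → c = 00101101, weight = 4.
  m = 0011 → c = 01010001, weight = 3.
  m = 1011 → c = 01101001, weight = 4.
  m = 0111 → c = 00000111, weight = 3.
  m = 1111 → c = 00111111, weight = 6.
Tally weights:
  weight 0: 1 codewords.
  weight 2: 2 codewords.
  weight 3: 6 codewords.
  weight 4: 3 codewords.
  weight 5: 2 codewords.
  weight 6: 2 codewords.
Minimum distance d = smallest w > 0 with A_w > 0 = 2.
Sanity: Σ A_w = 16 = 2^4 = 16 ✓.


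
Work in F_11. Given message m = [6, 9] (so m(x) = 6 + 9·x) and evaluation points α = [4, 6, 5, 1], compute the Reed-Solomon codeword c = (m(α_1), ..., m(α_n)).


c = [9, 5, 7, 4]

Message polynomial: m(x) = 6 + 9·x (mod 11).
For each evaluation point α_i, compute m(α_i) mod 11:
  α_1 = 4: Horner steps 9 → 9, so m(4) = 9.
  α_2 = 6: Horner steps 9 → 5, so m(6) = 5.
  α_3 = 5: Horner steps 9 → 7, so m(5) = 7.
  α_4 = 1: Horner steps 9 → 4, so m(1) = 4.
Codeword c = [9, 5, 7, 4] ∈ F_11^4.


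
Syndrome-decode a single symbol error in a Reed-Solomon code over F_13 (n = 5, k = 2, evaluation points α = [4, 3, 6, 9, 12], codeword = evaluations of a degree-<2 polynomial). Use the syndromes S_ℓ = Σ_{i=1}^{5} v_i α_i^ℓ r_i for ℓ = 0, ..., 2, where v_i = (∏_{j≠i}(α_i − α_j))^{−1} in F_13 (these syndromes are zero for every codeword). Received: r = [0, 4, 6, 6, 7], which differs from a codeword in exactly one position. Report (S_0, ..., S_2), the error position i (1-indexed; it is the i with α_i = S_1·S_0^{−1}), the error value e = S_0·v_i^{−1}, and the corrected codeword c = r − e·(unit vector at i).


S = (10, 8, 9), error at position 3, error magnitude e = 1, c = [0, 4, 5, 6, 7].

Step 1: column multipliers v_i = (∏_{j≠i}(α_i − α_j))^{−1} mod 13.
  i = 1 (α = 4): (4−3)(4−6)(4−9)(4−12) = 1·(−2)·(−5)·(−8) = −80 ≡ 11, so v_1 = 11^{−1} = 6 (mod 13).
  i = 2 (α = 3): (3−4)(3−6)(3−9)(3−12) = (−1)·(−3)·(−6)·(−9) = 162 ≡ 6, so v_2 = 6^{−1} = 11 (mod 13).
  i = 3 (α = 6): (6−4)(6−3)(6−9)(6−12) = 2·3·(−3)·(−6) = 108 ≡ 4, so v_3 = 4^{−1} = 10 (mod 13).
  i = 4 (α = 9): (9−4)(9−3)(9−6)(9−12) = 5·6·3·(−3) = −270 ≡ 3, so v_4 = 3^{−1} = 9 (mod 13).
  i = 5 (α = 12): (12−4)(12−3)(12−6)(12−9) = 8·9·6·3 = 1296 ≡ 9, so v_5 = 9^{−1} = 3 (mod 13).
  v = [6, 11, 10, 9, 3].
Step 2: syndromes of r = [0, 4, 6, 6, 7] (all sums mod 13).
  S_0 = Σ v_i r_i = 6·0 + 11·4 + 10·6 + 9·6 + 3·7 = 179 ≡ 10.
  S_1 = Σ v_i α_i r_i = 6·4·0 + 11·3·4 + 10·6·6 + 9·9·6 + 3·12·7 = 1230 ≡ 8.
  α_i^2 mod 13 = [3, 9, 10, 3, 1].
  S_2 = Σ v_i α_i^2 r_i = 6·3·0 + 11·9·4 + 10·10·6 + 9·3·6 + 3·1·7 = 1179 ≡ 9.
  S = (10, 8, 9) ≠ 0, so r is not a codeword (an error is present).
Step 3: locate the error. For a single error e at position i, S_ℓ = v_i·e·α_i^ℓ, so α_err = S_1/S_0.
  S_0^{−1} = 10^{−1} = 4 (mod 13), so α_err = 8·4 = 32 ≡ 6 = α_3. Error position i = 3.
  Consistency check: S_2/S_1 = 9·5 = 45 ≡ 6 = α_err ✓ (single-error assumption holds).
Step 4: error magnitude e = S_0/v_3 = S_0·∏_{j≠3}(α_3 − α_j) = 10·4 = 40 ≡ 1 (mod 13).
Step 5: correct position 3: c_3 = r_3 − e = 6 − 1 ≡ 5 (mod 13). Hence c = [0, 4, 5, 6, 7].
  Check: interpolating c through the α_i gives m(x) = 3 + 9·x (degree < 2) with m(α_i) = c_i for every i, so c is indeed a codeword.


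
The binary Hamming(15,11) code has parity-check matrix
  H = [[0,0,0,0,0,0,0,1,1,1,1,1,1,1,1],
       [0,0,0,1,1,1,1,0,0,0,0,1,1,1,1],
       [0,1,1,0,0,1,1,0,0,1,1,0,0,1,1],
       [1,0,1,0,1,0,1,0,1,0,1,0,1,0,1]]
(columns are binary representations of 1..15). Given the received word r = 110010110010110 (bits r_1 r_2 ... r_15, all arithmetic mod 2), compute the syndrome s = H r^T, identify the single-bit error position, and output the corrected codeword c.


s = (0, 0, 0, 1)^T, error position = 1, corrected codeword c = 010010110010110

Compute s = H r^T mod 2 one row at a time:
  s_1 = 1 + 0 + 0 + 1 + 0 + 1 + 1 + 0 = 4 ≡ 0 (mod 2).
  s_2 = 0 + 1 + 0 + 1 + 0 + 1 + 1 + 0 = 4 ≡ 0 (mod 2).
  s_3 = 1 + 0 + 0 + 1 + 0 + 1 + 1 + 0 = 4 ≡ 0 (mod 2).
  s_4 = 1 + 0 + 1 + 1 + 0 + 1 + 1 + 0 = 5 ≡ 1 (mod 2).
s = (0, 0, 0, 1)^T — this equals column 1 of H (binary 0001), so error is at position 1.
Correct: flip bit 1 of r = 110010110010110 to get c = 010010110010110.


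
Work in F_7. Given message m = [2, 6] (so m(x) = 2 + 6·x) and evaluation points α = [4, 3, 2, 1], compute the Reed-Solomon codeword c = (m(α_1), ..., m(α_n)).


c = [5, 6, 0, 1]

Message polynomial: m(x) = 2 + 6·x (mod 7).
For each evaluation point α_i, compute m(α_i) mod 7:
  α_1 = 4: Horner steps 6 → 5, so m(4) = 5.
  α_2 = 3: Horner steps 6 → 6, so m(3) = 6.
  α_3 = 2: Horner steps 6 → 0, so m(2) = 0.
  α_4 = 1: Horner steps 6 → 1, so m(1) = 1.
Codeword c = [5, 6, 0, 1] ∈ F_7^4.


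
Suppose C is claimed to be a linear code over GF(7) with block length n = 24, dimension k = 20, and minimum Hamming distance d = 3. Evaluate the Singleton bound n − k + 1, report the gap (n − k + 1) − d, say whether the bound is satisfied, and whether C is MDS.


Singleton RHS = n − k + 1 = 5, slack = 2, bound satisfied, not MDS.

Singleton bound: d ≤ n − k + 1.
Here n = 24, k = 20, so n − k + 1 = 5.
Given d = 3, check d ≤ 5: YES.
Slack = (n − k + 1) − d = 2.
The code is NOT MDS (slack = 2 > 0).
Description: the claimed parameters are [24, 20, 3]_7; such a code would be non-MDS.


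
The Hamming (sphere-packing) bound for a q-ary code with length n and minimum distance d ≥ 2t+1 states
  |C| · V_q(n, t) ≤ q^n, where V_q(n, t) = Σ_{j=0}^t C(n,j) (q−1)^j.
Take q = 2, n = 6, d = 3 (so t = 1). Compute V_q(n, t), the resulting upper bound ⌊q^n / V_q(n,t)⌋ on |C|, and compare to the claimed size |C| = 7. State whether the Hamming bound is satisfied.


V_q(n, t) = 7, q^n = 64, Hamming bound = 9, |C| = 7 ≤ bound (satisfied).

Step 1: Compute V_q(n, t) = Σ_{j=0}^1 C(n, j) (q−1)^j.
  j = 0: C(6,0)·(1)^0 = 1·1 = 1.
  j = 1: C(6,1)·(1)^1 = 6·1 = 6.
  V_q(n, t) = 1 + 6 = 7.
Step 2: q^n = 2^6 = 64.
Step 3: Hamming bound ⌊q^n / V_q(n,t)⌋ = ⌊64/7⌋ = 9.
Step 4: Compare |C| = 7 to 9: satisfied.
The claimed |C| lies below the Hamming bound.


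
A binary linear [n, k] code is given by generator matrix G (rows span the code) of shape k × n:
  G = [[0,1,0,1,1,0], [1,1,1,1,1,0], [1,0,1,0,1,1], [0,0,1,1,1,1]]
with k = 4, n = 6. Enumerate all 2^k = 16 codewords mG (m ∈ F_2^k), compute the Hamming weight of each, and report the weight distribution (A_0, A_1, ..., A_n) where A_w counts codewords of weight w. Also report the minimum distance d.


Weight distribution: A_0 = 1, A_2 = 4, A_3 = 6, A_4 = 3, A_5 = 2. Minimum distance d = 2.

Enumerate all 2^4 = 16 messages m ∈ F_2^4.
For each, compute codeword c = mG in F_2^6, then tally its weight.
  m = 0000 → c = 000000, weight = 0.
  m = 1000 → c = 010110, weight = 3.
  m = 0100 → c = 111110, weight = 5.
  m = 1100 → c = 101000, weight = 2.
  m = 0010 → c = 101011, weight = 4.
  m = 1010 → c = 111101, weight = 5.
  m = 0110 → c = 010101, weight = 3.
  m = 1110 → c = 000011, weight = 2.
  m = 0001 → c = 001111, weight = 4.
  m = 1001 → c = 011001, weight = 3.
  m = 0101 → c = 110001, weight = 3.
  m = 1101 → c = 100111, weight = 4.
  m = 0011 → c = 100100, weight = 2.
  m = 1011 → c = 110010, weight = 3.
  m = 0111 → c = 011010, weight = 3.
  m = 1111 → c = 001100, weight = 2.
Tally weights:
  weight 0: 1 codewords.
  weight 2: 4 codewords.
  weight 3: 6 codewords.
  weight 4: 3 codewords.
  weight 5: 2 codewords.
Minimum distance d = smallest w > 0 with A_w > 0 = 2.
Sanity: Σ A_w = 16 = 2^4 = 16 ✓.


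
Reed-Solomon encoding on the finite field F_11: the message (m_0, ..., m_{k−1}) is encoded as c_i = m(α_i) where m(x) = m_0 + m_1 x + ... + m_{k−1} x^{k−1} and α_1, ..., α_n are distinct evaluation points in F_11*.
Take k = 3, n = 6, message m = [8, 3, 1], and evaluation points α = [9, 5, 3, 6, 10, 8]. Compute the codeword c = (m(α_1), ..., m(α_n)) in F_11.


c = [6, 4, 4, 7, 6, 8]

Message polynomial: m(x) = 8 + 3·x + 1·x^2 (mod 11).
For each evaluation point α_i, compute m(α_i) mod 11:
  α_1 = 9: Horner steps 1 → 1 → 6, so m(9) = 6.
  α_2 = 5: Horner steps 1 → 8 → 4, so m(5) = 4.
  α_3 = 3: Horner steps 1 → 6 → 4, so m(3) = 4.
  α_4 = 6: Horner steps 1 → 9 → 7, so m(6) = 7.
  α_5 = 10: Horner steps 1 → 2 → 6, so m(10) = 6.
  α_6 = 8: Horner steps 1 → 0 → 8, so m(8) = 8.
Codeword c = [6, 4, 4, 7, 6, 8] ∈ F_11^6.


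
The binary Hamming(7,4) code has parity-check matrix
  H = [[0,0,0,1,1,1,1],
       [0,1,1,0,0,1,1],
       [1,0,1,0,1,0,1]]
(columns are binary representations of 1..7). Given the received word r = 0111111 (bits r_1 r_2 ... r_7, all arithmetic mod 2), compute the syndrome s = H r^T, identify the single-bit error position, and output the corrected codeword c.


s = (0, 0, 1)^T, error position = 1, corrected codeword c = 1111111

Compute s = H r^T mod 2 one row at a time:
  s_1 = 1 + 1 + 1 + 1 = 4 ≡ 0 (mod 2).
  s_2 = 1 + 1 + 1 + 1 = 4 ≡ 0 (mod 2).
  s_3 = 0 + 1 + 1 + 1 = 3 ≡ 1 (mod 2).
s = (0, 0, 1)^T — this equals column 1 of H (binary 001), so error is at position 1.
Correct: flip bit 1 of r = 0111111 to get c = 1111111.


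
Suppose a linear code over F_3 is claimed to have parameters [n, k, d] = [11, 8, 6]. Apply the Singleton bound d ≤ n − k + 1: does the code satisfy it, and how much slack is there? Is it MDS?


Singleton RHS = n − k + 1 = 4, slack = -2, bound violated (no such code; not MDS).

Singleton bound: d ≤ n − k + 1.
Here n = 11, k = 8, so n − k + 1 = 4.
Given d = 6, check d ≤ 4: NO.
Slack = (n − k + 1) − d = -2.
The slack is negative: d = 6 exceeds n − k + 1 = 4 by 2, so the Singleton bound is violated and no linear [11, 8, 6]_3 code can exist. In particular it is not MDS (MDS requires d = n − k + 1 exactly).
Description: the claimed parameters are [11, 8, 6]_3; such a code would be impossible (violates the Singleton bound).


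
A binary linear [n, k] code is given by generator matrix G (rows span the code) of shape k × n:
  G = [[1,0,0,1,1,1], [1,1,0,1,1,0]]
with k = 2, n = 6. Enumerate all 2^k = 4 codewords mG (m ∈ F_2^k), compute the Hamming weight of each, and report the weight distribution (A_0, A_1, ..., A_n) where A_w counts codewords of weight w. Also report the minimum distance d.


Weight distribution: A_0 = 1, A_2 = 1, A_4 = 2. Minimum distance d = 2.

Enumerate all 2^2 = 4 messages m ∈ F_2^2.
For each, compute codeword c = mG in F_2^6, then tally its weight.
  m = 00 → c = 000000, weight = 0.
  m = 10 → c = 100111, weight = 4.
  m = 01 → c = 110110, weight = 4.
  m = 11 → c = 010001, weight = 2.
Tally weights:
  weight 0: 1 codewords.
  weight 2: 1 codewords.
  weight 4: 2 codewords.
Minimum distance d = smallest w > 0 with A_w > 0 = 2.
Sanity: Σ A_w = 4 = 2^2 = 4 ✓.


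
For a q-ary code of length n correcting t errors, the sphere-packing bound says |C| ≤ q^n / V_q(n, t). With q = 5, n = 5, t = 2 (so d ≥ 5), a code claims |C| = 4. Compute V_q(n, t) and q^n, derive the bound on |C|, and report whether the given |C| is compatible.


V_q(n, t) = 181, q^n = 3125, Hamming bound = 17, |C| = 4 ≤ bound (satisfied).

Step 1: Compute V_q(n, t) = Σ_{j=0}^2 C(n, j) (q−1)^j.
  j = 0: C(5,0)·(4)^0 = 1·1 = 1.
  j = 1: C(5,1)·(4)^1 = 5·4 = 20.
  j = 2: C(5,2)·(4)^2 = 10·16 = 160.
  V_q(n, t) = 1 + 20 + 160 = 181.
Step 2: q^n = 5^5 = 3125.
Step 3: Hamming bound ⌊q^n / V_q(n,t)⌋ = ⌊3125/181⌋ = 17.
Step 4: Compare |C| = 4 to 17: satisfied.
The claimed |C| lies below the Hamming bound.


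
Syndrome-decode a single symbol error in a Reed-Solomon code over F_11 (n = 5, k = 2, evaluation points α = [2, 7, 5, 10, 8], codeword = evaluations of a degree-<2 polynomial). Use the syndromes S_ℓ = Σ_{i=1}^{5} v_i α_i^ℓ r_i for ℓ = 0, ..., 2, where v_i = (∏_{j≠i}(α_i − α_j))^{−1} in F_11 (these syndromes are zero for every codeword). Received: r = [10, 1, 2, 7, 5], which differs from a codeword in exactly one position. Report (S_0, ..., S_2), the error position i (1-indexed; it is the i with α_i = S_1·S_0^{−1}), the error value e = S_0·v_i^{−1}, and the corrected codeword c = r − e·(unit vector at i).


S = (1, 7, 5), error at position 2, error magnitude e = 8, c = [10, 4, 2, 7, 5].

Step 1: column multipliers v_i = (∏_{j≠i}(α_i − α_j))^{−1} mod 11.
  i = 1 (α = 2): (2−7)(2−5)(2−10)(2−8) = (−5)·(−3)·(−8)·(−6) = 720 ≡ 5, so v_1 = 5^{−1} = 9 (mod 11).
  i = 2 (α = 7): (7−2)(7−5)(7−10)(7−8) = 5·2·(−3)·(−1) = 30 ≡ 8, so v_2 = 8^{−1} = 7 (mod 11).
  i = 3 (α = 5): (5−2)(5−7)(5−10)(5−8) = 3·(−2)·(−5)·(−3) = −90 ≡ 9, so v_3 = 9^{−1} = 5 (mod 11).
  i = 4 (α = 10): (10−2)(10−7)(10−5)(10−8) = 8·3·5·2 = 240 ≡ 9, so v_4 = 9^{−1} = 5 (mod 11).
  i = 5 (α = 8): (8−2)(8−7)(8−5)(8−10) = 6·1·3·(−2) = −36 ≡ 8, so v_5 = 8^{−1} = 7 (mod 11).
  v = [9, 7, 5, 5, 7].
Step 2: syndromes of r = [10, 1, 2, 7, 5] (all sums mod 11).
  S_0 = Σ v_i r_i = 9·10 + 7·1 + 5·2 + 5·7 + 7·5 = 177 ≡ 1.
  S_1 = Σ v_i α_i r_i = 9·2·10 + 7·7·1 + 5·5·2 + 5·10·7 + 7·8·5 = 909 ≡ 7.
  α_i^2 mod 11 = [4, 5, 3, 1, 9].
  S_2 = Σ v_i α_i^2 r_i = 9·4·10 + 7·5·1 + 5·3·2 + 5·1·7 + 7·9·5 = 775 ≡ 5.
  S = (1, 7, 5) ≠ 0, so r is not a codeword (an error is present).
Step 3: locate the error. For a single error e at position i, S_ℓ = v_i·e·α_i^ℓ, so α_err = S_1/S_0.
  S_0^{−1} = 1^{−1} = 1 (mod 11), so α_err = 7·1 = 7 ≡ 7 = α_2. Error position i = 2.
  Consistency check: S_2/S_1 = 5·8 = 40 ≡ 7 = α_err ✓ (single-error assumption holds).
Step 4: error magnitude e = S_0/v_2 = S_0·∏_{j≠2}(α_2 − α_j) = 1·8 = 8 ≡ 8 (mod 11).
Step 5: correct position 2: c_2 = r_2 − e = 1 − 8 ≡ 4 (mod 11). Hence c = [10, 4, 2, 7, 5].
  Check: interpolating c through the α_i gives m(x) = 8 + 1·x (degree < 2) with m(α_i) = c_i for every i, so c is indeed a codeword.


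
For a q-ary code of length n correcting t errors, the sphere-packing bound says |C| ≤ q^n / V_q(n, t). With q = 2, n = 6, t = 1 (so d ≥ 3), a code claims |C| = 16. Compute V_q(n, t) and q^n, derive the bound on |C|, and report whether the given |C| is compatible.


V_q(n, t) = 7, q^n = 64, Hamming bound = 9, |C| = 16 > bound (violated).

Step 1: Compute V_q(n, t) = Σ_{j=0}^1 C(n, j) (q−1)^j.
  j = 0: C(6,0)·(1)^0 = 1·1 = 1.
  j = 1: C(6,1)·(1)^1 = 6·1 = 6.
  V_q(n, t) = 1 + 6 = 7.
Step 2: q^n = 2^6 = 64.
Step 3: Hamming bound ⌊q^n / V_q(n,t)⌋ = ⌊64/7⌋ = 9.
Step 4: Compare |C| = 16 to 9: violated.
The claimed |C| lies above the Hamming bound, so no 2-ary code of length 6 with d ≥ 3 can have 16 codewords.


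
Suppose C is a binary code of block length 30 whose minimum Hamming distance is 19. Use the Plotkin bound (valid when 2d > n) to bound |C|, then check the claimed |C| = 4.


Plotkin bound M ≤ 4; given |C| = 4 ≤ bound (satisfied).

Check applicability: 2d = 38, n = 30.
2d − n = 8 > 0, so Plotkin applies.
Compute d/(2d−n) = 19/8 ≈ 2.3750.
⌊d/(2d−n)⌋ = 2.
Plotkin bound: M ≤ 2·2 = 4.
Given |C| = 4, check: satisfied.
This |C| is at the Plotkin bound.


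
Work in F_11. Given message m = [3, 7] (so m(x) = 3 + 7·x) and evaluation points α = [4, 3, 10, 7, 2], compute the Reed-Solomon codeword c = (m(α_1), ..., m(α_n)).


c = [9, 2, 7, 8, 6]

Message polynomial: m(x) = 3 + 7·x (mod 11).
For each evaluation point α_i, compute m(α_i) mod 11:
  α_1 = 4: Horner steps 7 → 9, so m(4) = 9.
  α_2 = 3: Horner steps 7 → 2, so m(3) = 2.
  α_3 = 10: Horner steps 7 → 7, so m(10) = 7.
  α_4 = 7: Horner steps 7 → 8, so m(7) = 8.
  α_5 = 2: Horner steps 7 → 6, so m(2) = 6.
Codeword c = [9, 2, 7, 8, 6] ∈ F_11^5.


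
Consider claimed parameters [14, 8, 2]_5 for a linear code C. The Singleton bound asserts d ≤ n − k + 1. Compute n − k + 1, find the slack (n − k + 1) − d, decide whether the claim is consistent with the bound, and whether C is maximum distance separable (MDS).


Singleton RHS = n − k + 1 = 7, slack = 5, bound satisfied, not MDS.

Singleton bound: d ≤ n − k + 1.
Here n = 14, k = 8, so n − k + 1 = 7.
Given d = 2, check d ≤ 7: YES.
Slack = (n − k + 1) − d = 5.
The code is NOT MDS (slack = 5 > 0).
Description: the claimed parameters are [14, 8, 2]_5; such a code would be non-MDS.


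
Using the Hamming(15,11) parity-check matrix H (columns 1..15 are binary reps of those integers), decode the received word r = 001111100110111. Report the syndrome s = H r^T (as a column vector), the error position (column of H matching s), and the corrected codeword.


s = (1, 1, 1, 0)^T, error position = 14, corrected codeword c = 001111100110101

Compute s = H r^T mod 2 one row at a time:
  s_1 = 0 + 0 + 1 + 1 + 0 + 1 + 1 + 1 = 5 ≡ 1 (mod 2).
  s_2 = 1 + 1 + 1 + 1 + 0 + 1 + 1 + 1 = 7 ≡ 1 (mod 2).
  s_3 = 0 + 1 + 1 + 1 + 1 + 1 + 1 + 1 = 7 ≡ 1 (mod 2).
  s_4 = 0 + 1 + 1 + 1 + 0 + 1 + 1 + 1 = 6 ≡ 0 (mod 2).
s = (1, 1, 1, 0)^T — this equals column 14 of H (binary 1110), so error is at position 14.
Correct: flip bit 14 of r = 001111100110111 to get c = 001111100110101.


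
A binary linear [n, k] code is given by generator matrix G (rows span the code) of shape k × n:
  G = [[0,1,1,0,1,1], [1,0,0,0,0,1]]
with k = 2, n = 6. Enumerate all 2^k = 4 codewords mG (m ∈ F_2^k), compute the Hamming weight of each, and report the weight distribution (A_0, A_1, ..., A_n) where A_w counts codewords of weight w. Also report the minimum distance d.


Weight distribution: A_0 = 1, A_2 = 1, A_4 = 2. Minimum distance d = 2.

Enumerate all 2^2 = 4 messages m ∈ F_2^2.
For each, compute codeword c = mG in F_2^6, then tally its weight.
  m = 00 → c = 000000, weight = 0.
  m = 10 → c = 011011, weight = 4.
  m = 01 → c = 100001, weight = 2.
  m = 11 → c = 111010, weight = 4.
Tally weights:
  weight 0: 1 codewords.
  weight 2: 1 codewords.
  weight 4: 2 codewords.
Minimum distance d = smallest w > 0 with A_w > 0 = 2.
Sanity: Σ A_w = 4 = 2^2 = 4 ✓.
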